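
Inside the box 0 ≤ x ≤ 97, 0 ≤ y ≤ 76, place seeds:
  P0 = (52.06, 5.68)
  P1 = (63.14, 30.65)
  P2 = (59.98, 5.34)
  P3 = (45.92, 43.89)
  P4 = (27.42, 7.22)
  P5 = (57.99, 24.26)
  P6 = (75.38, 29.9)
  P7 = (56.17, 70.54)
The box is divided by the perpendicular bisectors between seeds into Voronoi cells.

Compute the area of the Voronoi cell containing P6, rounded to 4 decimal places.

Area of P6's cell: 1387.3604

1. box [0,97]×[0,76]: [(0, 0) (97, 0) (97, 76) (0, 76)]
2. ⊥bis P6·P0 via (63.72,17.79): [(82.1966, 0) (97, 0) (97, 76) (3.2635, 76)]  |A|=4124.518
3. ⊥bis P6·P1 via (69.26,30.275): [(68.229, 13.4486) (82.1966, 0) (97, 0) (97, 76) (72.0618, 76)]  |A|=1972.8023
4. ⊥bis P6·P2 via (67.68,17.62): [(68.4548, 17.1342) (95.7805, 0) (97, 0) (97, 76) (72.0618, 76)]  |A|=1829.1699
5. ⊥bis P6·P3 via (60.65,36.895): [(71.0013, 58.6926) (68.4548, 17.1342) (95.7805, 0) (97, 0) (97, 76) (79.2202, 76)]  |A|=1767.2229
6. ⊥bis P6·P4 via (51.4,18.56): [(71.0013, 58.6926) (68.4548, 17.1342) (95.7805, 0) (97, 0) (97, 76) (79.2202, 76)]  |A|=1767.2229
7. ⊥bis P6·P5 via (66.685,27.08): [(71.0013, 58.6926) (68.6862, 20.9098) (70.2823, 15.9882) (95.7805, 0) (97, 0) (97, 76) (79.2202, 76)]  |A|=1763.6403
8. ⊥bis P6·P7 via (65.775,50.22): [(70.6225, 52.5114) (68.6862, 20.9098) (70.2823, 15.9882) (95.7805, 0) (97, 0) (97, 64.9797)]  |A|=1387.3604
9. canonical 6-gon: [(70.6225, 52.5114) (68.6862, 20.9098) (70.2823, 15.9882) (95.7805, 0) (97, 0) (97, 64.9797)]
10. shoelace: 1387.3604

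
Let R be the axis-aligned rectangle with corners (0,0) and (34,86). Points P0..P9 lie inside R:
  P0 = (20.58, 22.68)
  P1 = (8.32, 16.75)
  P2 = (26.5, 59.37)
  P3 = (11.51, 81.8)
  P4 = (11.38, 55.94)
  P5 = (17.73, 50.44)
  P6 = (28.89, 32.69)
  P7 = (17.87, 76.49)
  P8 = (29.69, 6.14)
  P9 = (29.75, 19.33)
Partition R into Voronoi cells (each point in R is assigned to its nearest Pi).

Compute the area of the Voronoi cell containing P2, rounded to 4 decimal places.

Area of P2's cell: 295.4016

1. box [0,34]×[0,86]: [(0, 0) (34, 0) (34, 86) (0, 86)]
2. ⊥bis P2·P0 via (23.54,41.025): [(0, 44.8232) (34, 39.3373) (34, 86) (0, 86)]  |A|=1493.2718
3. ⊥bis P2·P1 via (17.41,38.06): [(0, 45.4864) (2.5006, 44.4197) (34, 39.3373) (34, 86) (0, 86)]  |A|=1492.4426
4. ⊥bis P2·P3 via (19.005,70.585): [(0, 57.8839) (0, 45.4864) (2.5006, 44.4197) (34, 39.3373) (34, 80.6062)]  |A|=922.7745
5. ⊥bis P2·P4 via (18.94,57.655): [(16.4015, 68.8451) (22.6811, 41.1636) (34, 39.3373) (34, 80.6062)]  |A|=514.063
6. ⊥bis P2·P5 via (22.115,54.905): [(16.4015, 68.8451) (18.8326, 58.1286) (34, 43.2329) (34, 80.6062)]  |A|=392.0208
7. ⊥bis P2·P6 via (27.695,46.03): [(16.4015, 68.8451) (18.8326, 58.1286) (30.863, 46.3138) (34, 46.5948) (34, 80.6062)]  |A|=386.7476
8. ⊥bis P2·P7 via (22.185,67.93): [(17.1813, 65.4077) (18.8326, 58.1286) (30.863, 46.3138) (34, 46.5948) (34, 73.8858)]  |A|=295.4016
9. ⊥bis P2·P8 via (28.095,32.755): [(17.1813, 65.4077) (18.8326, 58.1286) (30.863, 46.3138) (34, 46.5948) (34, 73.8858)]  |A|=295.4016
10. ⊥bis P2·P9 via (28.125,39.35): [(17.1813, 65.4077) (18.8326, 58.1286) (30.863, 46.3138) (34, 46.5948) (34, 73.8858)]  |A|=295.4016
11. canonical 5-gon: [(17.1813, 65.4077) (18.8326, 58.1286) (30.863, 46.3138) (34, 46.5948) (34, 73.8858)]
12. shoelace: 295.4016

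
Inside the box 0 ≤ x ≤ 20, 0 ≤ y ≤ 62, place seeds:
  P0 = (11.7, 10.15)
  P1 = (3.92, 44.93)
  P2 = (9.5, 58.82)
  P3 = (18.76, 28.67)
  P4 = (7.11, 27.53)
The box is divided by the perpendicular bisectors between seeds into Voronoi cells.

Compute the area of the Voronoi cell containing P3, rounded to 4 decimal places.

1. box [0,20]×[0,62]: [(0, 0) (20, 0) (20, 62) (0, 62)]
2. ⊥bis P3·P0 via (15.23,19.41): [(0, 25.2158) (20, 17.5916) (20, 62) (0, 62)]  |A|=811.9255
3. ⊥bis P3·P1 via (11.34,36.8): [(0, 26.4503) (0, 25.2158) (20, 17.5916) (20, 44.7037)]  |A|=283.466
4. ⊥bis P3·P2 via (14.13,43.745): [(0, 26.4503) (0, 25.2158) (20, 17.5916) (20, 44.7037)]  |A|=283.466
5. ⊥bis P3·P4 via (12.935,28.1): [(12.0227, 37.4231) (13.7294, 19.9821) (20, 17.5916) (20, 44.7037)]  |A|=160.7839
6. canonical 4-gon: [(12.0227, 37.4231) (13.7294, 19.9821) (20, 17.5916) (20, 44.7037)]
7. shoelace: 160.7839

Area of P3's cell: 160.7839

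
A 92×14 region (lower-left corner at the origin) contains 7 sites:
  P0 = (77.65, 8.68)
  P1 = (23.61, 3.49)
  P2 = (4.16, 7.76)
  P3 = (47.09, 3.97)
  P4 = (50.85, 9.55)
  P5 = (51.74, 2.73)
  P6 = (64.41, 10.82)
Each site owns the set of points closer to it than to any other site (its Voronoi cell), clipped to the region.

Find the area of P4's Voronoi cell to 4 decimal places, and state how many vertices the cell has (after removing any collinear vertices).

1. box [0,92]×[0,14]: [(0, 0) (92, 0) (92, 14) (0, 14)]
2. ⊥bis P4·P0 via (64.25,9.115): [(0, 0) (63.9541, 0) (64.4086, 14) (0, 14)]  |A|=898.5388
3. ⊥bis P4·P1 via (37.23,6.52): [(38.6805, 0) (63.9541, 0) (64.4086, 14) (35.5659, 14)]  |A|=378.8138
4. ⊥bis P4·P2 via (27.505,8.655): [(38.6805, 0) (63.9541, 0) (64.4086, 14) (35.5659, 14)]  |A|=378.8138
5. ⊥bis P4·P3 via (48.97,6.76): [(59.0021, 0) (63.9541, 0) (64.4086, 14) (38.2255, 14)]  |A|=217.9452
6. ⊥bis P4·P5 via (51.295,6.14): [(50.118, 5.9864) (64.2081, 7.8251) (64.4086, 14) (38.2255, 14)]  |A|=148.228
7. ⊥bis P4·P6 via (57.63,10.185): [(50.118, 5.9864) (57.9278, 7.0056) (57.2727, 14) (38.2255, 14)]  |A|=103.9642
8. canonical 4-gon: [(50.118, 5.9864) (57.9278, 7.0056) (57.2727, 14) (38.2255, 14)]
9. shoelace: 103.9642

Area of P4's cell: 103.9642 (4 vertices)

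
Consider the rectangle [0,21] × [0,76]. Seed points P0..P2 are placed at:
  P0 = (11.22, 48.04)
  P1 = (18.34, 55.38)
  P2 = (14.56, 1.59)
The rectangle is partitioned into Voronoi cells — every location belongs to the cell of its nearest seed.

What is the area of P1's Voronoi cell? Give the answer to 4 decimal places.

1. box [0,21]×[0,76]: [(0, 0) (21, 0) (21, 76) (0, 76)]
2. ⊥bis P1·P0 via (14.78,51.71): [(0, 66.047) (21, 45.6764) (21, 76) (0, 76)]  |A|=422.904
3. ⊥bis P1·P2 via (16.45,28.485): [(0, 66.047) (21, 45.6764) (21, 76) (0, 76)]  |A|=422.904
4. canonical 4-gon: [(0, 66.047) (21, 45.6764) (21, 76) (0, 76)]
5. shoelace: 422.904

Area of P1's cell: 422.9040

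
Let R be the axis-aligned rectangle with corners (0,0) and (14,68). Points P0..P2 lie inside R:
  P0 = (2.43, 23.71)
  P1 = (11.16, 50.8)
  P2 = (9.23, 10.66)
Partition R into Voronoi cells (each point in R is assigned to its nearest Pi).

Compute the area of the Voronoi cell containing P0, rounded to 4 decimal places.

Area of P0's cell: 271.5199

1. box [0,14]×[0,68]: [(0, 0) (14, 0) (14, 68) (0, 68)]
2. ⊥bis P0·P1 via (6.795,37.255): [(0, 39.4448) (0, 0) (14, 0) (14, 34.9331)]  |A|=520.6451
3. ⊥bis P0·P2 via (5.83,17.185): [(0, 39.4448) (0, 14.1471) (14, 21.4422) (14, 34.9331)]  |A|=271.5199
4. canonical 4-gon: [(0, 39.4448) (0, 14.1471) (14, 21.4422) (14, 34.9331)]
5. shoelace: 271.5199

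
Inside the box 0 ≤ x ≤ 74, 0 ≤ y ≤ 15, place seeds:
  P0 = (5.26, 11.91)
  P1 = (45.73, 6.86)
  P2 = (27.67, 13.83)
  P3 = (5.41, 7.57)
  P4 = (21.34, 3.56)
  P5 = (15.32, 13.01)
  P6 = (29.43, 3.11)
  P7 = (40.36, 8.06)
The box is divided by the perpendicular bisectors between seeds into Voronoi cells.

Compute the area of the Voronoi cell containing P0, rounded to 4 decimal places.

Area of P0's cell: 54.1941

1. box [0,74]×[0,15]: [(0, 0) (74, 0) (74, 15) (0, 15)]
2. ⊥bis P0·P1 via (25.495,9.385): [(0, 0) (24.3239, 0) (26.1957, 15) (0, 15)]  |A|=378.8967
3. ⊥bis P0·P2 via (16.465,12.87): [(0, 0) (17.5677, 0) (16.2825, 15) (0, 15)]  |A|=253.8762
4. ⊥bis P0·P3 via (5.335,9.74): [(0, 9.5556) (16.6995, 10.1328) (16.2825, 15) (0, 15)]  |A|=85.0846
5. ⊥bis P0·P4 via (13.3,7.735): [(0, 9.5556) (14.5057, 10.057) (16.3944, 13.694) (16.2825, 15) (0, 15)]  |A|=81.1667
6. ⊥bis P0·P5 via (10.29,12.46): [(0, 9.5556) (10.5676, 9.9209) (10.0123, 15) (0, 15)]  |A|=54.1941
7. ⊥bis P0·P6 via (17.345,7.51): [(0, 9.5556) (10.5676, 9.9209) (10.0123, 15) (0, 15)]  |A|=54.1941
8. ⊥bis P0·P7 via (22.81,9.985): [(0, 9.5556) (10.5676, 9.9209) (10.0123, 15) (0, 15)]  |A|=54.1941
9. canonical 4-gon: [(0, 9.5556) (10.5676, 9.9209) (10.0123, 15) (0, 15)]
10. shoelace: 54.1941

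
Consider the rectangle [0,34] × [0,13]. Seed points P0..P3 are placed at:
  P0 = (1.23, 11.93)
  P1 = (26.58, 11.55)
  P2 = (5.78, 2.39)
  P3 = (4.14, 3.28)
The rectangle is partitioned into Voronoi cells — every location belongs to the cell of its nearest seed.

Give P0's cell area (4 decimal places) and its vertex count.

Area of P0's cell: 53.1140 (5 vertices)

1. box [0,34]×[0,13]: [(0, 0) (34, 0) (34, 13) (0, 13)]
2. ⊥bis P0·P1 via (13.905,11.74): [(0, 0) (13.729, 0) (13.9239, 13) (0, 13)]  |A|=179.7439
3. ⊥bis P0·P2 via (3.505,7.16): [(0, 5.4883) (13.9107, 12.1229) (13.9239, 13) (0, 13)]  |A|=58.3527
4. ⊥bis P0·P3 via (2.685,7.605): [(0, 6.7017) (8.6348, 9.6066) (13.9107, 12.1229) (13.9239, 13) (0, 13)]  |A|=53.114
5. canonical 5-gon: [(0, 6.7017) (8.6348, 9.6066) (13.9107, 12.1229) (13.9239, 13) (0, 13)]
6. shoelace: 53.114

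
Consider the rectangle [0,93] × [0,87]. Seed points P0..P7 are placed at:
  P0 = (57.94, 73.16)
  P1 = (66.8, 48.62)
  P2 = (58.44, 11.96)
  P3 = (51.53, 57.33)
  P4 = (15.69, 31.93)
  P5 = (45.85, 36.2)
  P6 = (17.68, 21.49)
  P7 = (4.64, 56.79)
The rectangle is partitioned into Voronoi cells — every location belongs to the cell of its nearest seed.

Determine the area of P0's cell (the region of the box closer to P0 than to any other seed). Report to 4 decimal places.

1. box [0,93]×[0,87]: [(0, 0) (93, 0) (93, 87) (0, 87)]
2. ⊥bis P0·P1 via (62.37,60.89): [(0, 38.3717) (93, 71.9488) (93, 87) (0, 87)]  |A|=2961.0973
3. ⊥bis P0·P2 via (58.19,42.56): [(0, 42.0846) (10.5218, 42.1706) (93, 71.9488) (93, 87) (0, 87)]  |A|=2941.5643
4. ⊥bis P0·P3 via (54.735,65.245): [(64.0194, 61.4855) (93, 71.9488) (93, 87) (1.0093, 87)]  |A|=1391.6454
5. ⊥bis P0·P4 via (36.815,52.545): [(4.6177, 85.5389) (64.0194, 61.4855) (93, 71.9488) (93, 87) (3.1918, 87)]  |A|=1390.051
6. ⊥bis P0·P5 via (51.895,54.68): [(4.6177, 85.5389) (64.0194, 61.4855) (93, 71.9488) (93, 87) (3.1918, 87)]  |A|=1390.051
7. ⊥bis P0·P6 via (37.81,47.325): [(4.6177, 85.5389) (64.0194, 61.4855) (93, 71.9488) (93, 87) (3.1918, 87)]  |A|=1390.051
8. ⊥bis P0·P7 via (31.29,64.975): [(27.8654, 76.1252) (64.0194, 61.4855) (93, 71.9488) (93, 87) (24.5255, 87)]  |A|=1263.7789
9. canonical 5-gon: [(27.8654, 76.1252) (64.0194, 61.4855) (93, 71.9488) (93, 87) (24.5255, 87)]
10. shoelace: 1263.7789

Area of P0's cell: 1263.7789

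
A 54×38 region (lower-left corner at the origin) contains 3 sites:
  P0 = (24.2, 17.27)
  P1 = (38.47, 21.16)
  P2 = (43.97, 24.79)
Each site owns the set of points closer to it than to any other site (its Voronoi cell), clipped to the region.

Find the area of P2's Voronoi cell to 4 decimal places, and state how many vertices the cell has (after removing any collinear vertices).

Area of P2's cell: 390.2508 (3 vertices)

1. box [0,54]×[0,38]: [(0, 0) (54, 0) (54, 38) (0, 38)]
2. ⊥bis P2·P0 via (34.085,21.03): [(42.0843, 0) (54, 0) (54, 38) (27.63, 38)]  |A|=727.4279
3. ⊥bis P2·P1 via (41.22,22.975): [(54, 3.6114) (54, 38) (31.3035, 38)]  |A|=390.2508
4. canonical 3-gon: [(54, 3.6114) (54, 38) (31.3035, 38)]
5. shoelace: 390.2508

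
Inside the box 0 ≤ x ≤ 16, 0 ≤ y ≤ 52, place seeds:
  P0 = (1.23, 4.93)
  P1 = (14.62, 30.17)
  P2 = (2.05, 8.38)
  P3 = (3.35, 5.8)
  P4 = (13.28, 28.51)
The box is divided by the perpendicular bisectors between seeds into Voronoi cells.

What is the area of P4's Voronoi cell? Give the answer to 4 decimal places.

1. box [0,16]×[0,52]: [(0, 0) (16, 0) (16, 52) (0, 52)]
2. ⊥bis P4·P0 via (7.255,16.72): [(0, 20.4275) (16, 12.2511) (16, 52) (0, 52)]  |A|=570.5714
3. ⊥bis P4·P1 via (13.95,29.34): [(0, 40.6008) (0, 20.4275) (16, 12.2511) (16, 27.6852)]  |A|=284.8596
4. ⊥bis P4·P2 via (7.665,18.445): [(0, 40.6008) (0, 22.7211) (16, 13.7951) (16, 27.6852)]  |A|=254.1584
5. ⊥bis P4·P3 via (8.315,17.155): [(0, 40.6008) (0, 22.7211) (16, 13.7951) (16, 27.6852)]  |A|=254.1584
6. canonical 4-gon: [(0, 40.6008) (0, 22.7211) (16, 13.7951) (16, 27.6852)]
7. shoelace: 254.1584

Area of P4's cell: 254.1584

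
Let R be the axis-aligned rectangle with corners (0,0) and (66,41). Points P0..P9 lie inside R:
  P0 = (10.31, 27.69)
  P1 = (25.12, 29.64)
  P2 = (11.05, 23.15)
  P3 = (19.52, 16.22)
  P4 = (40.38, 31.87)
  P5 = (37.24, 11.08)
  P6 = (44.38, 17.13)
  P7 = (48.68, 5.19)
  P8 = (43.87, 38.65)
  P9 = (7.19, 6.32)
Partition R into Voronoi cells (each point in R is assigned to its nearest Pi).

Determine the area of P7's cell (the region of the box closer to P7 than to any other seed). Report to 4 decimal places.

1. box [0,66]×[0,41]: [(0, 0) (66, 0) (66, 41) (0, 41)]
2. ⊥bis P7·P0 via (29.495,16.44): [(19.8547, 0) (66, 0) (66, 41) (43.8969, 41)]  |A|=1399.0936
3. ⊥bis P7·P1 via (36.9,17.415): [(21.1895, 2.2764) (19.8547, 0) (66, 0) (66, 41) (61.3759, 41)]  |A|=1060.6674
4. ⊥bis P7·P2 via (29.865,14.17): [(26.7421, 7.6268) (23.102, 0) (66, 0) (66, 41) (61.3759, 41)]  |A|=1045.5352
5. ⊥bis P7·P3 via (34.1,10.705): [(36.4879, 17.0179) (30.0507, 0) (66, 0) (66, 41) (61.3759, 41)]  |A|=966.3357
6. ⊥bis P7·P4 via (44.53,18.53): [(36.0636, 15.8961) (30.0507, 0) (66, 0) (66, 25.2092)]  |A|=663.0637
7. ⊥bis P7·P5 via (42.96,8.135): [(49.0333, 19.9309) (38.7716, 0) (66, 0) (66, 25.2092)]  |A|=485.2026
8. ⊥bis P7·P6 via (46.53,11.16): [(44.0593, 10.2702) (38.7716, 0) (66, 0) (66, 18.1718)]  |A|=339.1716
9. ⊥bis P7·P8 via (46.275,21.92): [(44.0593, 10.2702) (38.7716, 0) (66, 0) (66, 18.1718)]  |A|=339.1716
10. ⊥bis P7·P9 via (27.935,5.755): [(44.0593, 10.2702) (38.7716, 0) (66, 0) (66, 18.1718)]  |A|=339.1716
11. canonical 4-gon: [(44.0593, 10.2702) (38.7716, 0) (66, 0) (66, 18.1718)]
12. shoelace: 339.1716

Area of P7's cell: 339.1716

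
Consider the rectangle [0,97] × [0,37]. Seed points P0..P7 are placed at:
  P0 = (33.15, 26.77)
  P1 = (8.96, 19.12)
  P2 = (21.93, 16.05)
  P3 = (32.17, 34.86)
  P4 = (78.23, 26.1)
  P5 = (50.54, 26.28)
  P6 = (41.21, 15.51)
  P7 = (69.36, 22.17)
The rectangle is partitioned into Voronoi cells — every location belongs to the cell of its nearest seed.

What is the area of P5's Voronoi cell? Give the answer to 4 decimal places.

1. box [0,97]×[0,37]: [(0, 0) (97, 0) (97, 37) (0, 37)]
2. ⊥bis P5·P0 via (41.845,26.525): [(41.0976, 0) (97, 0) (97, 37) (42.1402, 37)]  |A|=2049.1015
3. ⊥bis P5·P1 via (29.75,22.7): [(41.0976, 0) (97, 0) (97, 37) (42.1402, 37)]  |A|=2049.1015
4. ⊥bis P5·P2 via (36.235,21.165): [(41.2952, 7.0132) (43.8029, 0) (97, 0) (97, 37) (42.1402, 37)]  |A|=2039.615
5. ⊥bis P5·P3 via (41.355,30.57): [(41.9978, 31.9461) (41.2952, 7.0132) (43.8029, 0) (97, 0) (97, 37) (44.3582, 37)]  |A|=2034.0101
6. ⊥bis P5·P4 via (64.385,26.19): [(41.9978, 31.9461) (41.2952, 7.0132) (43.8029, 0) (64.2148, 0) (64.4553, 37) (44.3582, 37)]  |A|=825.4055
7. ⊥bis P5·P6 via (45.875,20.895): [(41.9978, 31.9461) (41.7862, 24.4371) (64.2471, 4.9793) (64.4553, 37) (44.3582, 37)]  |A|=496.1985
8. ⊥bis P5·P7 via (59.95,24.225): [(41.9978, 31.9461) (41.7862, 24.4371) (57.0993, 11.1714) (62.7399, 37) (44.3582, 37)]  |A|=358.9618
9. canonical 5-gon: [(41.9978, 31.9461) (41.7862, 24.4371) (57.0993, 11.1714) (62.7399, 37) (44.3582, 37)]
10. shoelace: 358.9618

Area of P5's cell: 358.9618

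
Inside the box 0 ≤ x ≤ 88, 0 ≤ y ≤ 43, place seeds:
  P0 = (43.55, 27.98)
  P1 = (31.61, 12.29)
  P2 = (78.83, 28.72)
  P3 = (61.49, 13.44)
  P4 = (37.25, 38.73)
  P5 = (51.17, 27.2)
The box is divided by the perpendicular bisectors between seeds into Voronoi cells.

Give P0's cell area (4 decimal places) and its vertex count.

1. box [0,88]×[0,43]: [(0, 0) (88, 0) (88, 43) (0, 43)]
2. ⊥bis P0·P1 via (37.58,20.135): [(64.0388, 0) (88, 0) (88, 43) (7.5338, 43)]  |A|=2245.1894
3. ⊥bis P0·P2 via (61.19,28.35): [(61.7481, 1.7432) (60.8827, 43) (7.5338, 43)]  |A|=1100.5023
4. ⊥bis P0·P3 via (52.52,20.71): [(46.5324, 13.3223) (61.1275, 31.3302) (60.8827, 43) (7.5338, 43)]  |A|=879.002
5. ⊥bis P0·P4 via (40.4,33.355): [(28.9928, 26.6698) (46.5324, 13.3223) (61.1275, 31.3302) (60.8827, 43) (56.8577, 43)]  |A|=476.2678
6. ⊥bis P0·P5 via (47.36,27.59): [(48.4319, 38.0621) (28.9928, 26.6698) (45.9453, 13.7691)]  |A|=221.9536
7. canonical 3-gon: [(48.4319, 38.0621) (28.9928, 26.6698) (45.9453, 13.7691)]
8. shoelace: 221.9536

Area of P0's cell: 221.9536 (3 vertices)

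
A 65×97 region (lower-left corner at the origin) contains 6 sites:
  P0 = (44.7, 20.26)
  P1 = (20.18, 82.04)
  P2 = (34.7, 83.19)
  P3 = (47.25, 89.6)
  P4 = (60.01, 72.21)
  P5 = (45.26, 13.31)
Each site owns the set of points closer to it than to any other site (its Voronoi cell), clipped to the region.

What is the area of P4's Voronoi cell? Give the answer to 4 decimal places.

1. box [0,65]×[0,97]: [(0, 0) (65, 0) (65, 97) (0, 97)]
2. ⊥bis P4·P0 via (52.355,46.235): [(0, 61.6644) (65, 42.5084) (65, 97) (0, 97)]  |A|=2919.3842
3. ⊥bis P4·P1 via (40.095,77.125): [(33.8195, 51.6975) (65, 42.5084) (65, 97) (45.0001, 97)]  |A|=1302.5582
4. ⊥bis P4·P2 via (47.355,77.7): [(35.819, 51.1083) (65, 42.5084) (65, 97) (55.7277, 97)]  |A|=1007.8202
5. ⊥bis P4·P3 via (53.63,80.905): [(46.4645, 75.6473) (35.819, 51.1083) (65, 42.5084) (65, 89.2478)]  |A|=836.9806
6. ⊥bis P4·P5 via (52.635,42.76): [(46.4645, 75.6473) (35.819, 51.1083) (65, 42.5084) (65, 89.2478)]  |A|=836.9806
7. canonical 4-gon: [(46.4645, 75.6473) (35.819, 51.1083) (65, 42.5084) (65, 89.2478)]
8. shoelace: 836.9806

Area of P4's cell: 836.9806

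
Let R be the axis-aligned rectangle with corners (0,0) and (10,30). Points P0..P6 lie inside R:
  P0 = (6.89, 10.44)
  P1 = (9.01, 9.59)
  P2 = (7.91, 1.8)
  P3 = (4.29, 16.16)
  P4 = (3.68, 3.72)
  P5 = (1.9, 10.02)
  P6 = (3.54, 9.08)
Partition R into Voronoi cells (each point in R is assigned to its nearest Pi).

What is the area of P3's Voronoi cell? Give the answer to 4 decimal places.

1. box [0,10]×[0,30]: [(0, 0) (10, 0) (10, 30) (0, 30)]
2. ⊥bis P3·P0 via (5.59,13.3): [(0, 10.7591) (10, 15.3045) (10, 30) (0, 30)]  |A|=169.6818
3. ⊥bis P3·P1 via (6.65,12.875): [(0, 10.7591) (10, 15.3045) (10, 30) (0, 30)]  |A|=169.6818
4. ⊥bis P3·P2 via (6.1,8.98): [(0, 10.7591) (10, 15.3045) (10, 30) (0, 30)]  |A|=169.6818
5. ⊥bis P3·P4 via (3.985,9.94): [(0, 10.7591) (10, 15.3045) (10, 30) (0, 30)]  |A|=169.6818
6. ⊥bis P3·P5 via (3.095,13.09): [(0, 14.2947) (4.1902, 12.6637) (10, 15.3045) (10, 30) (0, 30)]  |A|=162.2744
7. ⊥bis P3·P6 via (3.915,12.62): [(0, 14.2947) (4.1902, 12.6637) (10, 15.3045) (10, 30) (0, 30)]  |A|=162.2744
8. canonical 5-gon: [(0, 14.2947) (4.1902, 12.6637) (10, 15.3045) (10, 30) (0, 30)]
9. shoelace: 162.2744

Area of P3's cell: 162.2744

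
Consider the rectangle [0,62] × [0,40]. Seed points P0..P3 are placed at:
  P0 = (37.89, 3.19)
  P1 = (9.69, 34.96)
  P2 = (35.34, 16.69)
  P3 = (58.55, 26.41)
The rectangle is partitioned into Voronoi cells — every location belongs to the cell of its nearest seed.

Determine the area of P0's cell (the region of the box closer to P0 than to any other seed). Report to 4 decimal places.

1. box [0,62]×[0,40]: [(0, 0) (62, 0) (62, 40) (0, 40)]
2. ⊥bis P0·P1 via (23.79,19.075): [(2.3002, 0) (62, 0) (62, 40) (47.364, 40)]  |A|=1486.716
3. ⊥bis P0·P2 via (36.615,9.94): [(7.2495, 4.3932) (2.3002, 0) (62, 0) (62, 14.7349)]  |A|=534.5088
4. ⊥bis P0·P3 via (48.22,14.8): [(50.6934, 12.5993) (7.2495, 4.3932) (2.3002, 0) (62, 0) (62, 2.5392)]  |A|=465.5631
5. canonical 5-gon: [(50.6934, 12.5993) (7.2495, 4.3932) (2.3002, 0) (62, 0) (62, 2.5392)]
6. shoelace: 465.5631

Area of P0's cell: 465.5631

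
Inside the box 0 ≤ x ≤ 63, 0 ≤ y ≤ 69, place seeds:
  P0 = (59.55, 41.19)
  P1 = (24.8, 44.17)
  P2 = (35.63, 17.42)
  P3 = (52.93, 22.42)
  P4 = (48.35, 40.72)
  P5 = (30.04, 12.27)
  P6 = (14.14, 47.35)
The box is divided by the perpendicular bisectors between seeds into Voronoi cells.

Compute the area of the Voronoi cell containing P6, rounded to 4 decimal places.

Area of P6's cell: 901.9627

1. box [0,63]×[0,69]: [(0, 0) (63, 0) (63, 69) (0, 69)]
2. ⊥bis P6·P0 via (36.845,44.27): [(0, 0) (30.8396, 0) (40.1997, 69) (0, 69)]  |A|=2450.8573
3. ⊥bis P6·P1 via (19.47,45.76): [(0, 0) (5.8193, 0) (26.4028, 69) (0, 69)]  |A|=1111.6599
4. ⊥bis P6·P2 via (24.885,32.385): [(0, 14.5174) (12.9166, 23.7916) (26.4028, 69) (0, 69)]  |A|=948.678
5. ⊥bis P6·P3 via (33.535,34.885): [(0, 14.5174) (12.9166, 23.7916) (26.4028, 69) (0, 69)]  |A|=948.678
6. ⊥bis P6·P4 via (31.245,44.035): [(0, 14.5174) (12.9166, 23.7916) (26.4028, 69) (0, 69)]  |A|=948.678
7. ⊥bis P6·P5 via (22.09,29.81): [(0, 19.7977) (13.5584, 25.943) (26.4028, 69) (0, 69)]  |A|=901.9627
8. canonical 4-gon: [(0, 19.7977) (13.5584, 25.943) (26.4028, 69) (0, 69)]
9. shoelace: 901.9627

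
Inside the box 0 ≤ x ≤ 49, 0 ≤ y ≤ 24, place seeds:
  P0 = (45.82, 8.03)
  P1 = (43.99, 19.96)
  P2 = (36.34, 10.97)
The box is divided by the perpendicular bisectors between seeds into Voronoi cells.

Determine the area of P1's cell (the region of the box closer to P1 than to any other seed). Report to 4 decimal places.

Area of P1's cell: 129.2312

1. box [0,49]×[0,24]: [(0, 0) (49, 0) (49, 24) (0, 24)]
2. ⊥bis P1·P0 via (44.905,13.995): [(0, 7.1068) (49, 14.6232) (49, 24) (0, 24)]  |A|=643.616
3. ⊥bis P1·P2 via (40.165,15.465): [(42.3526, 13.6035) (49, 14.6232) (49, 24) (30.135, 24)]  |A|=129.2312
4. canonical 4-gon: [(42.3526, 13.6035) (49, 14.6232) (49, 24) (30.135, 24)]
5. shoelace: 129.2312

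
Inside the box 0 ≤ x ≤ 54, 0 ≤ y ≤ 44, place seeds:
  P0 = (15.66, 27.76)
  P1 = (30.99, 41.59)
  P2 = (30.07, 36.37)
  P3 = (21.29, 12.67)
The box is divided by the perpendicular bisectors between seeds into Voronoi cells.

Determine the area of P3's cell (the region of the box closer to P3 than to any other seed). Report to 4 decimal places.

1. box [0,54]×[0,44]: [(0, 0) (54, 0) (54, 44) (0, 44)]
2. ⊥bis P3·P0 via (18.475,20.215): [(0, 13.3221) (0, 0) (54, 0) (54, 33.4692)]  |A|=1263.3642
3. ⊥bis P3·P1 via (26.14,27.13): [(31.8637, 25.2102) (0, 13.3221) (0, 0) (54, 0) (54, 17.7855)]  |A|=1089.7748
4. ⊥bis P3·P2 via (25.68,24.52): [(27.8545, 23.7144) (0, 13.3221) (0, 0) (54, 0) (54, 14.0285)]  |A|=1009.2201
5. canonical 5-gon: [(27.8545, 23.7144) (0, 13.3221) (0, 0) (54, 0) (54, 14.0285)]
6. shoelace: 1009.2201

Area of P3's cell: 1009.2201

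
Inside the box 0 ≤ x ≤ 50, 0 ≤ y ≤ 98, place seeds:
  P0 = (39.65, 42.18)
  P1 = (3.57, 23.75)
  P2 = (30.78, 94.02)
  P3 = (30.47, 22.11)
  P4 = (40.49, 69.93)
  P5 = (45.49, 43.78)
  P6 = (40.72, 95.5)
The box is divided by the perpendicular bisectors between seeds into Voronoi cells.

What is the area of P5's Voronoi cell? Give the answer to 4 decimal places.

Area of P5's cell: 220.3354

1. box [0,50]×[0,98]: [(0, 0) (50, 0) (50, 98) (0, 98)]
2. ⊥bis P5·P0 via (42.57,42.98): [(50, 15.8605) (50, 98) (27.496, 98)]  |A|=924.2325
3. ⊥bis P5·P1 via (24.53,33.765): [(50, 15.8605) (50, 98) (27.496, 98)]  |A|=924.2325
4. ⊥bis P5·P2 via (38.135,68.9): [(35.6666, 68.1773) (50, 15.8605) (50, 72.374)]  |A|=405.0143
5. ⊥bis P5·P3 via (37.98,32.945): [(35.6666, 68.1773) (47.0397, 26.6655) (50, 24.6136) (50, 72.374)]  |A|=392.0585
6. ⊥bis P5·P4 via (42.99,56.855): [(38.9788, 56.088) (47.0397, 26.6655) (50, 24.6136) (50, 58.1953)]  |A|=220.3354
7. ⊥bis P5·P6 via (43.105,69.64): [(38.9788, 56.088) (47.0397, 26.6655) (50, 24.6136) (50, 58.1953)]  |A|=220.3354
8. canonical 4-gon: [(38.9788, 56.088) (47.0397, 26.6655) (50, 24.6136) (50, 58.1953)]
9. shoelace: 220.3354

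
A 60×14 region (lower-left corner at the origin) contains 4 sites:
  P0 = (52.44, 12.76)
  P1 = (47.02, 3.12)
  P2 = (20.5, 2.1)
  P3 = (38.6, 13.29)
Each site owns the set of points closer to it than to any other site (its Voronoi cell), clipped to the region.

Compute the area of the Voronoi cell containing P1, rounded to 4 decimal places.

Area of P1's cell: 155.8585

1. box [0,60]×[0,14]: [(0, 0) (60, 0) (60, 14) (0, 14)]
2. ⊥bis P1·P0 via (49.73,7.94): [(0, 0) (60, 0) (60, 2.1658) (38.9517, 14) (0, 14)]  |A|=715.455
3. ⊥bis P1·P2 via (33.76,2.61): [(33.8604, 0) (60, 0) (60, 2.1658) (38.9517, 14) (33.3219, 14)]  |A|=245.1788
4. ⊥bis P1·P3 via (42.81,8.205): [(33.8307, 0.7708) (33.8604, 0) (60, 0) (60, 2.1658) (45.4181, 10.3643)]  |A|=155.8585
5. canonical 5-gon: [(33.8307, 0.7708) (33.8604, 0) (60, 0) (60, 2.1658) (45.4181, 10.3643)]
6. shoelace: 155.8585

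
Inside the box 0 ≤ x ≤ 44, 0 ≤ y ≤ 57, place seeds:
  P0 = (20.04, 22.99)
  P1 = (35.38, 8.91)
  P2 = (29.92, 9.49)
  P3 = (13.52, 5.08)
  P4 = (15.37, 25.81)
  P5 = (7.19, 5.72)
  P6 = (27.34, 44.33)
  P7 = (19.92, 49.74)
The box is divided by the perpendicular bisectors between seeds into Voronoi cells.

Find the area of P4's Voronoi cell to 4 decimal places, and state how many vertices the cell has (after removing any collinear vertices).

1. box [0,44]×[0,57]: [(0, 0) (44, 0) (44, 57) (0, 57)]
2. ⊥bis P4·P0 via (17.705,24.4): [(0, 0) (2.971, 0) (37.3907, 57) (0, 57)]  |A|=1150.3058
3. ⊥bis P4·P1 via (25.375,17.36): [(0, 0) (2.971, 0) (37.3907, 57) (0, 57)]  |A|=1150.3058
4. ⊥bis P4·P2 via (22.645,17.65): [(0, 0) (2.8479, 0) (3.1145, 0.2377) (37.3907, 57) (0, 57)]  |A|=1150.2911
5. ⊥bis P4·P3 via (14.445,15.445): [(0, 16.7341) (12.4073, 15.6269) (37.3907, 57) (0, 57)]  |A|=1023.2799
6. ⊥bis P4·P5 via (11.28,15.765): [(0, 20.3579) (11.3981, 15.7169) (12.4073, 15.6269) (37.3907, 57) (0, 57)]  |A|=1002.628
7. ⊥bis P4·P6 via (21.355,35.07): [(0, 48.8723) (0, 20.3579) (11.3981, 15.7169) (12.4073, 15.6269) (23.364, 33.7715)]  |A|=473.4164
8. ⊥bis P4·P7 via (17.645,37.775): [(16.9718, 37.903) (0, 41.13) (0, 20.3579) (11.3981, 15.7169) (12.4073, 15.6269) (23.364, 33.7715)]  |A|=407.7157
9. canonical 6-gon: [(16.9718, 37.903) (0, 41.13) (0, 20.3579) (11.3981, 15.7169) (12.4073, 15.6269) (23.364, 33.7715)]
10. shoelace: 407.7157

Area of P4's cell: 407.7157 (6 vertices)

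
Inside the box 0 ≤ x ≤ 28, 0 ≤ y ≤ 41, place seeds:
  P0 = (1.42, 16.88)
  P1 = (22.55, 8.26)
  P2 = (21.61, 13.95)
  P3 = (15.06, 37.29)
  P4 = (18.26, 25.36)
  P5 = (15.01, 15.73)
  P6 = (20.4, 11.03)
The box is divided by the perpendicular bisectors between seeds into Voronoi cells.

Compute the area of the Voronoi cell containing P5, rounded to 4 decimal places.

1. box [0,28]×[0,41]: [(0, 0) (28, 0) (28, 41) (0, 41)]
2. ⊥bis P5·P0 via (8.215,16.305): [(6.8353, 0) (28, 0) (28, 41) (10.3047, 41)]  |A|=796.6306
3. ⊥bis P5·P1 via (18.78,11.995): [(6.8353, 0) (6.8964, 0) (28, 21.3014) (28, 41) (10.3047, 41)]  |A|=571.8621
4. ⊥bis P5·P2 via (18.31,14.84): [(6.8353, 0) (6.8964, 0) (17.0799, 10.279) (25.3653, 41) (10.3047, 41)]  |A|=423.836
5. ⊥bis P5·P3 via (15.035,26.51): [(9.0797, 26.5238) (6.8353, 0) (6.8964, 0) (17.0799, 10.279) (21.4533, 26.4951)]  |A|=225.0312
6. ⊥bis P5·P4 via (16.635,20.545): [(8.7976, 23.19) (6.8353, 0) (6.8964, 0) (17.0799, 10.279) (19.5805, 19.5509)]  |A|=163.5546
7. ⊥bis P5·P6 via (17.705,13.38): [(8.7976, 23.19) (6.921, 1.0128) (18.0108, 13.7307) (19.5805, 19.5509)]  |A|=145.2732
8. canonical 4-gon: [(8.7976, 23.19) (6.921, 1.0128) (18.0108, 13.7307) (19.5805, 19.5509)]
9. shoelace: 145.2732

Area of P5's cell: 145.2732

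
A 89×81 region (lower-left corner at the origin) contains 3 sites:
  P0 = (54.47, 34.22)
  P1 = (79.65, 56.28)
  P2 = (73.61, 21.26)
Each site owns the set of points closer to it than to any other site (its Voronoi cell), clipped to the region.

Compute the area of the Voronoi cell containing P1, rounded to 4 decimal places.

1. box [0,89]×[0,81]: [(0, 0) (89, 0) (89, 81) (0, 81)]
2. ⊥bis P1·P0 via (67.06,45.25): [(89, 20.207) (89, 81) (35.7397, 81)]  |A|=1618.9273
3. ⊥bis P1·P2 via (76.63,38.77): [(72.0441, 39.5609) (89, 36.6365) (89, 81) (35.7397, 81)]  |A|=1479.6388
4. canonical 4-gon: [(72.0441, 39.5609) (89, 36.6365) (89, 81) (35.7397, 81)]
5. shoelace: 1479.6388

Area of P1's cell: 1479.6388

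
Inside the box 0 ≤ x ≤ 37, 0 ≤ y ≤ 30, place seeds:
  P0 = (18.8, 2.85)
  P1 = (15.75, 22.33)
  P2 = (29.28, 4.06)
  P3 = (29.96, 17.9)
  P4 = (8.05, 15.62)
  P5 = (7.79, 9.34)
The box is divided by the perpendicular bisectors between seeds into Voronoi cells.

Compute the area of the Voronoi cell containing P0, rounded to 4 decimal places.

Area of P0's cell: 129.6644

1. box [0,37]×[0,30]: [(0, 0) (37, 0) (37, 30) (0, 30)]
2. ⊥bis P0·P1 via (17.275,12.59): [(0, 9.8852) (0, 0) (37, 0) (37, 15.6784)]  |A|=472.9266
3. ⊥bis P0·P2 via (24.04,3.455): [(22.8839, 13.4682) (0, 9.8852) (0, 0) (24.4389, 0)]  |A|=277.6803
4. ⊥bis P0·P3 via (24.38,10.375): [(23.1344, 11.2987) (20.675, 13.1223) (0, 9.8852) (0, 0) (24.4389, 0)]  |A|=275.2409
5. ⊥bis P0·P4 via (13.425,9.235): [(23.1344, 11.2987) (20.675, 13.1223) (17.4414, 12.616) (2.4547, 0) (24.4389, 0)]  |A|=173.5507
6. ⊥bis P0·P5 via (13.295,6.095): [(23.1344, 11.2987) (20.675, 13.1223) (17.4414, 12.616) (16.841, 12.1107) (9.7022, 0) (24.4389, 0)]  |A|=129.6644
7. canonical 6-gon: [(23.1344, 11.2987) (20.675, 13.1223) (17.4414, 12.616) (16.841, 12.1107) (9.7022, 0) (24.4389, 0)]
8. shoelace: 129.6644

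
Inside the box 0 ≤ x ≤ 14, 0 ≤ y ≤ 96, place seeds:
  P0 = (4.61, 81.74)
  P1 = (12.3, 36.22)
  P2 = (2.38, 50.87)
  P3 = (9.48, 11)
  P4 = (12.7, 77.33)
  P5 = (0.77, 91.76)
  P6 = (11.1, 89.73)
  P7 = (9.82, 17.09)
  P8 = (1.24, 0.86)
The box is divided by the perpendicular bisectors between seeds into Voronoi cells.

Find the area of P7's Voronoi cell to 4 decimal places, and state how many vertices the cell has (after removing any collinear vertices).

Area of P7's cell: 181.8374 (4 vertices)

1. box [0,14]×[0,96]: [(0, 0) (14, 0) (14, 96) (0, 96)]
2. ⊥bis P7·P0 via (7.215,49.415): [(0, 48.8336) (0, 0) (14, 0) (14, 49.9618)]  |A|=691.5674
3. ⊥bis P7·P1 via (11.06,26.655): [(0, 28.0888) (0, 0) (14, 0) (14, 26.2739)]  |A|=380.5387
4. ⊥bis P7·P2 via (6.1,33.98): [(0, 28.0888) (0, 0) (14, 0) (14, 26.2739)]  |A|=380.5387
5. ⊥bis P7·P3 via (9.65,14.045): [(0, 28.0888) (0, 14.5838) (14, 13.8021) (14, 26.2739)]  |A|=181.8374
6. ⊥bis P7·P4 via (11.26,47.21): [(0, 28.0888) (0, 14.5838) (14, 13.8021) (14, 26.2739)]  |A|=181.8374
7. ⊥bis P7·P5 via (5.295,54.425): [(0, 28.0888) (0, 14.5838) (14, 13.8021) (14, 26.2739)]  |A|=181.8374
8. ⊥bis P7·P6 via (10.46,53.41): [(0, 28.0888) (0, 14.5838) (14, 13.8021) (14, 26.2739)]  |A|=181.8374
9. ⊥bis P7·P8 via (5.53,8.975): [(0, 28.0888) (0, 14.5838) (14, 13.8021) (14, 26.2739)]  |A|=181.8374
10. canonical 4-gon: [(0, 28.0888) (0, 14.5838) (14, 13.8021) (14, 26.2739)]
11. shoelace: 181.8374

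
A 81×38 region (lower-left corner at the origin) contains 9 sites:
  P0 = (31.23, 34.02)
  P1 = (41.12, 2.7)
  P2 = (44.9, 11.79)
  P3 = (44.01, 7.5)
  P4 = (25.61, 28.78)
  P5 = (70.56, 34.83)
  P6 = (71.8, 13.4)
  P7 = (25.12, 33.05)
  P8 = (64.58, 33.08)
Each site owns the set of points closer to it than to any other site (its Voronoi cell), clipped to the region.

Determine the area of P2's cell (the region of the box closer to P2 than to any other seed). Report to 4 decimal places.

Area of P2's cell: 382.6371

1. box [0,81]×[0,38]: [(0, 0) (81, 0) (81, 38) (0, 38)]
2. ⊥bis P2·P0 via (38.065,22.905): [(0.8171, 0) (81, 0) (81, 38) (62.6123, 38)]  |A|=1872.8401
3. ⊥bis P2·P1 via (43.01,7.245): [(24.8675, 14.7894) (60.4325, 0) (81, 0) (81, 38) (62.6123, 38)]  |A|=1432.0024
4. ⊥bis P2·P3 via (44.455,9.645): [(24.8675, 14.7894) (30.0541, 12.6326) (81, 2.0634) (81, 38) (62.6123, 38)]  |A|=1249.531
5. ⊥bis P2·P4 via (35.255,20.285): [(36.969, 22.231) (28.9276, 13.101) (30.0541, 12.6326) (81, 2.0634) (81, 38) (62.6123, 38)]  |A|=1224.2083
6. ⊥bis P2·P5 via (57.73,23.31): [(50.9688, 30.84) (36.969, 22.231) (28.9276, 13.101) (30.0541, 12.6326) (75.8474, 3.1324)]  |A|=560.6855
7. ⊥bis P2·P6 via (58.35,12.595): [(57.7072, 23.3354) (50.9688, 30.84) (36.969, 22.231) (28.9276, 13.101) (30.0541, 12.6326) (58.7035, 6.689)]  |A|=419.7649
8. ⊥bis P2·P7 via (35.01,22.42): [(57.7072, 23.3354) (50.9688, 30.84) (36.969, 22.231) (28.9276, 13.101) (30.0541, 12.6326) (58.7035, 6.689)]  |A|=419.7649
9. ⊥bis P2·P8 via (54.74,22.435): [(57.938, 19.4788) (47.7732, 28.8749) (36.969, 22.231) (28.9276, 13.101) (30.0541, 12.6326) (58.7035, 6.689)]  |A|=382.6371
10. canonical 6-gon: [(57.938, 19.4788) (47.7732, 28.8749) (36.969, 22.231) (28.9276, 13.101) (30.0541, 12.6326) (58.7035, 6.689)]
11. shoelace: 382.6371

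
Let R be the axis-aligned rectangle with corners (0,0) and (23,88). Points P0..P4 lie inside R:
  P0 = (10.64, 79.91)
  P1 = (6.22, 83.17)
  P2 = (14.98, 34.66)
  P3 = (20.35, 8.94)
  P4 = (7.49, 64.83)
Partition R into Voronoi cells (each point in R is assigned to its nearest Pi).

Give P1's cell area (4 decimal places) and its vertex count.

1. box [0,23]×[0,88]: [(0, 0) (23, 0) (23, 88) (0, 88)]
2. ⊥bis P1·P0 via (8.43,81.54): [(0, 70.1104) (13.1946, 88) (0, 88)]  |A|=118.0234
3. ⊥bis P1·P2 via (10.6,58.915): [(0, 70.1104) (13.1946, 88) (0, 88)]  |A|=118.0234
4. ⊥bis P1·P3 via (13.285,46.055): [(0, 70.1104) (13.1946, 88) (0, 88)]  |A|=118.0234
5. ⊥bis P1·P4 via (6.855,74): [(0, 73.5253) (2.6543, 73.7091) (13.1946, 88) (0, 88)]  |A|=113.4913
6. canonical 4-gon: [(0, 73.5253) (2.6543, 73.7091) (13.1946, 88) (0, 88)]
7. shoelace: 113.4913

Area of P1's cell: 113.4913 (4 vertices)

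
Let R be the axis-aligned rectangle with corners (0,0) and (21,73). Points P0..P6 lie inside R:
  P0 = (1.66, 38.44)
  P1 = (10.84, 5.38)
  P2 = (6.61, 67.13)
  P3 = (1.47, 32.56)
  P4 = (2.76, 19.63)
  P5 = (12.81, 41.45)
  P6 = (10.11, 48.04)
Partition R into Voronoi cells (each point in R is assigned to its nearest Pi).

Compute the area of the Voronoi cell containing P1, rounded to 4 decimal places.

Area of P1's cell: 306.6623

1. box [0,21]×[0,73]: [(0, 0) (21, 0) (21, 73) (0, 73)]
2. ⊥bis P1·P0 via (6.25,21.91): [(0, 20.1745) (0, 0) (21, 0) (21, 26.0057)]  |A|=484.8927
3. ⊥bis P1·P2 via (8.725,36.255): [(0, 20.1745) (0, 0) (21, 0) (21, 26.0057)]  |A|=484.8927
4. ⊥bis P1·P3 via (6.155,18.97): [(0, 16.8481) (0, 0) (21, 0) (21, 24.0876)]  |A|=429.8257
5. ⊥bis P1·P4 via (6.8,12.505): [(0, 8.6493) (0, 0) (21, 0) (21, 20.5566)]  |A|=306.6623
6. ⊥bis P1·P5 via (11.825,23.415): [(0, 8.6493) (0, 0) (21, 0) (21, 20.5566)]  |A|=306.6623
7. ⊥bis P1·P6 via (10.475,26.71): [(0, 8.6493) (0, 0) (21, 0) (21, 20.5566)]  |A|=306.6623
8. canonical 4-gon: [(0, 8.6493) (0, 0) (21, 0) (21, 20.5566)]
9. shoelace: 306.6623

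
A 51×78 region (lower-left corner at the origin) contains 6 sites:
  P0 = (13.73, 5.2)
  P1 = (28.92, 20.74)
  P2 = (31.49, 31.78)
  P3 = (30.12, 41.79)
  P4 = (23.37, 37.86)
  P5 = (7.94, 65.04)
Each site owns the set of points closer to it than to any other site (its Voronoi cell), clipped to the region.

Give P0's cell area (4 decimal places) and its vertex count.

Area of P0's cell: 550.9116 (4 vertices)

1. box [0,51]×[0,78]: [(0, 0) (51, 0) (51, 78) (0, 78)]
2. ⊥bis P0·P1 via (21.325,12.97): [(0, 33.8147) (0, 0) (34.5938, 0)]  |A|=584.8904
3. ⊥bis P0·P2 via (22.61,18.49): [(0.7027, 33.1278) (0, 33.5974) (0, 0) (34.5938, 0)]  |A|=584.8141
4. ⊥bis P0·P3 via (21.925,23.495): [(0.9418, 32.8942) (0, 33.316) (0, 0) (34.5938, 0)]  |A|=584.6556
5. ⊥bis P0·P4 via (18.55,21.53): [(9.9799, 24.0596) (0, 27.0053) (0, 0) (34.5938, 0)]  |A|=550.9116
6. ⊥bis P0·P5 via (10.835,35.12): [(9.9799, 24.0596) (0, 27.0053) (0, 0) (34.5938, 0)]  |A|=550.9116
7. canonical 4-gon: [(9.9799, 24.0596) (0, 27.0053) (0, 0) (34.5938, 0)]
8. shoelace: 550.9116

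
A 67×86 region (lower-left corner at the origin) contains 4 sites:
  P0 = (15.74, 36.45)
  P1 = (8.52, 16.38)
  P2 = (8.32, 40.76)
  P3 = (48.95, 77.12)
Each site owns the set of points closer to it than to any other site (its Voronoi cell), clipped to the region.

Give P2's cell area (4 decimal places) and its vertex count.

Area of P2's cell: 895.9066 (5 vertices)

1. box [0,67]×[0,86]: [(0, 0) (67, 0) (67, 86) (0, 86)]
2. ⊥bis P2·P0 via (12.03,38.605): [(0, 17.8944) (39.56, 86) (0, 86)]  |A|=1347.1277
3. ⊥bis P2·P1 via (8.42,28.57): [(0, 28.5009) (6.1904, 28.5517) (39.56, 86) (0, 86)]  |A|=1314.2983
4. ⊥bis P2·P3 via (28.635,58.94): [(0, 28.5009) (6.1904, 28.5517) (25.7284, 62.1879) (4.4189, 86) (0, 86)]  |A|=895.9066
5. canonical 5-gon: [(0, 28.5009) (6.1904, 28.5517) (25.7284, 62.1879) (4.4189, 86) (0, 86)]
6. shoelace: 895.9066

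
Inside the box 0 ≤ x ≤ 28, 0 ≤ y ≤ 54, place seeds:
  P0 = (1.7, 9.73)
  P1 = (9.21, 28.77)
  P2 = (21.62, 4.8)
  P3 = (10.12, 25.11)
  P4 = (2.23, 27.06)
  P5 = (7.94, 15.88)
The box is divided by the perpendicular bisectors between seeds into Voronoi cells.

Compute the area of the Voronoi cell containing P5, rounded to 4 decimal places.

Area of P5's cell: 161.8146

1. box [0,28]×[0,54]: [(0, 0) (28, 0) (28, 54) (0, 54)]
2. ⊥bis P5·P0 via (4.82,12.805): [(0, 17.6955) (17.4403, 0) (28, 0) (28, 54) (0, 54)]  |A|=1357.6922
3. ⊥bis P5·P1 via (8.575,22.325): [(0, 23.1699) (0, 17.6955) (17.4403, 0) (28, 0) (28, 20.4111)]  |A|=455.8261
4. ⊥bis P5·P2 via (14.78,10.34): [(23.3112, 20.8731) (0, 23.1699) (0, 17.6955) (11.383, 6.1459)]  |A|=216.5094
5. ⊥bis P5·P3 via (9.03,20.495): [(20.7609, 17.7243) (0, 22.6278) (0, 17.6955) (11.383, 6.1459)]  |A|=171.2526
6. ⊥bis P5·P4 via (5.085,21.47): [(20.7609, 17.7243) (5.0271, 21.4404) (0, 18.8729) (0, 17.6955) (11.383, 6.1459)]  |A|=161.8146
7. canonical 5-gon: [(20.7609, 17.7243) (5.0271, 21.4404) (0, 18.8729) (0, 17.6955) (11.383, 6.1459)]
8. shoelace: 161.8146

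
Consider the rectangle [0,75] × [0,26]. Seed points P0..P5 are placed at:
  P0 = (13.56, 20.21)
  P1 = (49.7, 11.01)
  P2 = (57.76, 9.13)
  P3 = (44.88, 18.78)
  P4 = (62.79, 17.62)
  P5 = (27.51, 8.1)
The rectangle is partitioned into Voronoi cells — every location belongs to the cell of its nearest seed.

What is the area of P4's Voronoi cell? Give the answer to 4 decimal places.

1. box [0,75]×[0,26]: [(0, 0) (75, 0) (75, 26) (0, 26)]
2. ⊥bis P4·P0 via (38.175,18.915): [(37.1799, 0) (75, 0) (75, 26) (38.5477, 26)]  |A|=965.5409
3. ⊥bis P4·P1 via (56.245,14.315): [(63.4736, 0) (75, 0) (75, 26) (50.3445, 26)]  |A|=470.3652
4. ⊥bis P4·P2 via (60.275,13.375): [(55.2019, 16.3806) (75, 4.651) (75, 26) (50.3445, 26)]  |A|=329.9201
5. ⊥bis P4·P3 via (53.835,18.2): [(53.886, 18.9867) (55.2019, 16.3806) (75, 4.651) (75, 26) (54.3402, 26)]  |A|=315.9085
6. ⊥bis P4·P5 via (45.15,12.86): [(53.886, 18.9867) (55.2019, 16.3806) (75, 4.651) (75, 26) (54.3402, 26)]  |A|=315.9085
7. canonical 5-gon: [(53.886, 18.9867) (55.2019, 16.3806) (75, 4.651) (75, 26) (54.3402, 26)]
8. shoelace: 315.9085

Area of P4's cell: 315.9085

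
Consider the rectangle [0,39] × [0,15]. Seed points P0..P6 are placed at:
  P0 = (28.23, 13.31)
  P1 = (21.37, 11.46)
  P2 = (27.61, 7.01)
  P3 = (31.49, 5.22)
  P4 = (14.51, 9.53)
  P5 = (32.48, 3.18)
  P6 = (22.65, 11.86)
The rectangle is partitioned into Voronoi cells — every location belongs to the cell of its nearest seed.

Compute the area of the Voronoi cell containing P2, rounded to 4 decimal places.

1. box [0,39]×[0,15]: [(0, 0) (39, 0) (39, 15) (0, 15)]
2. ⊥bis P2·P0 via (27.92,10.16): [(0, 12.9077) (0, 0) (39, 0) (39, 9.0696)]  |A|=428.5568
3. ⊥bis P2·P1 via (24.49,9.235): [(25.3313, 10.4148) (17.9041, 0) (39, 0) (39, 9.0696)]  |A|=171.8387
4. ⊥bis P2·P3 via (29.55,6.115): [(31.2643, 9.8309) (25.3313, 10.4148) (17.9041, 0) (26.7289, 0)]  |A|=76.441
5. ⊥bis P2·P4 via (21.06,8.27): [(31.2643, 9.8309) (25.3313, 10.4148) (20.0472, 3.0051) (19.4691, 0) (26.7289, 0)]  |A|=74.0895
6. ⊥bis P2·P5 via (30.045,5.095): [(27.7093, 2.125) (31.2643, 9.8309) (25.3313, 10.4148) (20.0472, 3.0051) (19.4691, 0) (26.038, 0)]  |A|=73.3555
7. ⊥bis P2·P6 via (25.13,9.435): [(27.7093, 2.125) (31.2643, 9.8309) (26.0216, 10.3468) (23.2925, 7.5559) (20.0472, 3.0051) (19.4691, 0) (26.038, 0)]  |A|=72.2995
8. canonical 7-gon: [(27.7093, 2.125) (31.2643, 9.8309) (26.0216, 10.3468) (23.2925, 7.5559) (20.0472, 3.0051) (19.4691, 0) (26.038, 0)]
9. shoelace: 72.2995

Area of P2's cell: 72.2995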